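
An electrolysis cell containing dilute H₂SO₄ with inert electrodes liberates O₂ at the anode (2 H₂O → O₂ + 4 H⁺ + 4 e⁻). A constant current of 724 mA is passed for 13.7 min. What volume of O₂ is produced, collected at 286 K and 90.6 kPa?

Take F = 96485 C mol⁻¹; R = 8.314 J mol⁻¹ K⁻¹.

0.0405 L

Q = I·t = 0.7240 A × 822.00 s = 595.1 C.
n(e⁻) = Q/F = 595.1 / 96485 = 0.006168 mol.
4 electrons are transferred per O₂ molecule, so n(O₂) = 0.006168 / 4 = 0.001542 mol.
V = nRT/P = (0.001542 × 8.314 × 286) / (90.6 × 10³ Pa) = 4.05 × 10⁻⁵ m³ = 0.0405 L.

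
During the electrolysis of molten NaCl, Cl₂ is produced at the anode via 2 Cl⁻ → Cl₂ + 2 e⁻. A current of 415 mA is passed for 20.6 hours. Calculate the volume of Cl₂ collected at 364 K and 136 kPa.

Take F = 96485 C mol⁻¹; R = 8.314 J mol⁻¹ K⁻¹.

Q = I·t = 0.4150 A × 74160 s = 30780 C.
n(e⁻) = Q/F = 30780 / 96485 = 0.3190 mol.
2 electrons are transferred per Cl₂ molecule, so n(Cl₂) = 0.3190 / 2 = 0.1595 mol.
V = nRT/P = (0.1595 × 8.314 × 364) / (136 × 10³ Pa) = 0.00355 m³ = 3.55 L.

3.55 L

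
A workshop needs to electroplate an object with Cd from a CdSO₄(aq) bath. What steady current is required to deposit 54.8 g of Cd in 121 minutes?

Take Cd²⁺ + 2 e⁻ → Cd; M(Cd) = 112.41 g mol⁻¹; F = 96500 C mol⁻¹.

n(Cd) = 54.8 / 112.41 = 0.4875 mol.
n(e⁻) = 2 × 0.4875 = 0.9750 mol.
Q = n(e⁻)·F = 0.9750 × 96500 = 94090 C.
I = Q/t = 94090 / 7260.0 s = 13.0 A.

13.0 A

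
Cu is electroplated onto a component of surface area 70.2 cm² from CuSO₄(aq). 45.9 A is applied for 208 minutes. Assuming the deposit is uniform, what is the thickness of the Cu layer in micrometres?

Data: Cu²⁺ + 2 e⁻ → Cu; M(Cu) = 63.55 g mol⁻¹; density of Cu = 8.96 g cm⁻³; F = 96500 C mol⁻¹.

Q = I·t = 45.90 × 12480 = 572800 C; n(e⁻) = 5.936 mol.
n(Cu) = n(e⁻)/2 = 2.968 mol, so m = 2.968 × 63.55 = 188.6 g.
Volume = m/ρ = 188.6 / 8.96 = 21.05 cm³.
Thickness = V/A = 21.05 / 70.2 = 0.300 cm = 3000 μm.

3000 μm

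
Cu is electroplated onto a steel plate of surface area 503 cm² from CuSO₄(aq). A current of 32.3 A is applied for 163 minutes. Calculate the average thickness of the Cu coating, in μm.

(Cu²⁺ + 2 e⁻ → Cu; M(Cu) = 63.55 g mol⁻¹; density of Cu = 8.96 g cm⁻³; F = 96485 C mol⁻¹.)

Q = I·t = 32.30 × 9780.0 = 315900 C; n(e⁻) = 3.274 mol.
n(Cu) = n(e⁻)/2 = 1.637 mol, so m = 1.637 × 63.55 = 104.0 g.
Volume = m/ρ = 104.0 / 8.96 = 11.61 cm³.
Thickness = V/A = 11.61 / 503 = 0.0231 cm = 231 μm.

231 μm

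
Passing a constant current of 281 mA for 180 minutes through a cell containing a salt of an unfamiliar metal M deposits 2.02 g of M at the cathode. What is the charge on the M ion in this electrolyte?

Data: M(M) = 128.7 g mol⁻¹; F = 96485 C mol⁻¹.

+2

Q = I·t = 0.2810 A × 10800 s = 3035 C, so n(e⁻) = 3035/96485 = 0.03145 mol.
n(M) deposited = 2.02 / 128.7 = 0.01570 mol.
Electrons per atom = n(e⁻)/n(M) = 0.03145 / 0.01570 = 2.00 ≈ 2, so the ion is M²⁺.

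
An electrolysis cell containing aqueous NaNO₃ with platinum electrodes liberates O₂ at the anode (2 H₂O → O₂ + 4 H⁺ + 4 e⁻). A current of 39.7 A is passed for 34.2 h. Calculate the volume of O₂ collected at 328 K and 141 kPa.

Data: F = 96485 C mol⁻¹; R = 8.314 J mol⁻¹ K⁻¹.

Q = I·t = 39.70 A × 123120 s = 4888000 C.
n(e⁻) = Q/F = 4888000 / 96485 = 50.66 mol.
4 electrons are transferred per O₂ molecule, so n(O₂) = 50.66 / 4 = 12.66 mol.
V = nRT/P = (12.66 × 8.314 × 328) / (141 × 10³ Pa) = 0.245 m³ = 245 L.

245 L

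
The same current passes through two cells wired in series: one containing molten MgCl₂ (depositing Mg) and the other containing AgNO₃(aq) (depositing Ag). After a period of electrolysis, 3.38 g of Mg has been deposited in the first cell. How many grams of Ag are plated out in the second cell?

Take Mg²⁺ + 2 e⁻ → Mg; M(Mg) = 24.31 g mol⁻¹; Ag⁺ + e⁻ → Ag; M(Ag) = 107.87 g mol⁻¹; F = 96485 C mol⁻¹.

30.0 g

n(Mg) = 3.38 / 24.31 = 0.1390 mol.
Since Mg²⁺ + 2 e⁻ → Mg, n(e⁻) passed = 2 × 0.1390 = 0.2781 mol.
Cells in series carry the same charge, so the same 0.2781 mol of electrons passes through cell 2.
Ag⁺ + e⁻ → Ag, so n(Ag) = 0.2781 / 1 = 0.2781 mol.
m(Ag) = 0.2781 × 107.87 = 30.0 g.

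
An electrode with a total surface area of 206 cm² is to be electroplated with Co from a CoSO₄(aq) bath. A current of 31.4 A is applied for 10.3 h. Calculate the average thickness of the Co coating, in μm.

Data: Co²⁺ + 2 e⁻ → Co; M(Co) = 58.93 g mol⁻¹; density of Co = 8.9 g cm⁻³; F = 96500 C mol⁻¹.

1940 μm

Q = I·t = 31.40 × 37080 = 1164000 C; n(e⁻) = 12.07 mol.
n(Co) = n(e⁻)/2 = 6.033 mol, so m = 6.033 × 58.93 = 355.5 g.
Volume = m/ρ = 355.5 / 8.9 = 39.94 cm³.
Thickness = V/A = 39.94 / 206 = 0.194 cm = 1940 μm.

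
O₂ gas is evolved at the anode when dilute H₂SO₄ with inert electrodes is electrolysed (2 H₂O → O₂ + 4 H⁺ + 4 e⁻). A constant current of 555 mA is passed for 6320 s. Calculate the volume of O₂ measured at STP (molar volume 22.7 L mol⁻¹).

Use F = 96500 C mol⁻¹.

Q = I·t = 0.5550 A × 6320.0 s = 3508 C.
n(e⁻) = Q/F = 3508 / 96500 = 0.03635 mol.
4 electrons are transferred per O₂ molecule, so n(O₂) = 0.03635 / 4 = 0.009087 mol.
V = n × V_m = 0.009087 × 22.7 = 0.206 L.

0.206 L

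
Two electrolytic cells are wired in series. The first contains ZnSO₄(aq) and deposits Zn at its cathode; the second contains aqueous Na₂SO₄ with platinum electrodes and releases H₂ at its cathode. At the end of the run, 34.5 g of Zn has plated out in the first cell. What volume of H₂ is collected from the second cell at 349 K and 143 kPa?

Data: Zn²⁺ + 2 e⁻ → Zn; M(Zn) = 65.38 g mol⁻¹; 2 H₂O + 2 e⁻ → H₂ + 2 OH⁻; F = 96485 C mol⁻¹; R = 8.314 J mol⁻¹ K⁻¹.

10.7 L

n(Zn) = 34.5 / 65.38 = 0.5277 mol, so n(e⁻) = 2 × 0.5277 = 1.055 mol.
The cells are in series, so the same 1.055 mol of electrons passes through the second cell.
2 H₂O + 2 e⁻ → H₂ + 2 OH⁻ — 2 mol e⁻ per mol H₂, so n(H₂) = 1.055/2 = 0.5277 mol.
V = nRT/P = (0.5277 × 8.314 × 349) / (143 × 10³) = 0.0107 m³ = 10.7 L.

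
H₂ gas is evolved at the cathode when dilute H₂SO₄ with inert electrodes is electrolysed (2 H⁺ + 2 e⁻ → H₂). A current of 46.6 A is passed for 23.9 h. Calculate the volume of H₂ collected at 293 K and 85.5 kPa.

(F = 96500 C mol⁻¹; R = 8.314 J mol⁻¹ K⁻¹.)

Q = I·t = 46.60 A × 86040 s = 4009000 C.
n(e⁻) = Q/F = 4009000 / 96500 = 41.55 mol.
2 electrons are transferred per H₂ molecule, so n(H₂) = 41.55 / 2 = 20.77 mol.
V = nRT/P = (20.77 × 8.314 × 293) / (85.5 × 10³ Pa) = 0.592 m³ = 592 L.

592 L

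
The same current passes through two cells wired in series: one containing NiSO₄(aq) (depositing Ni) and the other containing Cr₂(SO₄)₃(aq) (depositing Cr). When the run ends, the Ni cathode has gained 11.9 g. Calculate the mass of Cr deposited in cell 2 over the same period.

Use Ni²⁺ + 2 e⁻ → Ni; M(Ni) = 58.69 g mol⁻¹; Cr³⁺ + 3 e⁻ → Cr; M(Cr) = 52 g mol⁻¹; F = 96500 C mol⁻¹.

n(Ni) = 11.9 / 58.69 = 0.2028 mol.
Since Ni²⁺ + 2 e⁻ → Ni, n(e⁻) passed = 2 × 0.2028 = 0.4055 mol.
Cells in series carry the same charge, so the same 0.4055 mol of electrons passes through cell 2.
Cr³⁺ + 3 e⁻ → Cr, so n(Cr) = 0.4055 / 3 = 0.1352 mol.
m(Cr) = 0.1352 × 52 = 7.03 g.

7.03 g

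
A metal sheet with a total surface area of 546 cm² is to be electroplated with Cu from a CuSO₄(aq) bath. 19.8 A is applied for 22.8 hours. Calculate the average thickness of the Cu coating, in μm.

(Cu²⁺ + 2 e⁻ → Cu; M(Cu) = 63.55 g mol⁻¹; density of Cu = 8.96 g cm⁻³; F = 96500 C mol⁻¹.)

Q = I·t = 19.80 × 82080 = 1625000 C; n(e⁻) = 16.84 mol.
n(Cu) = n(e⁻)/2 = 8.421 mol, so m = 8.421 × 63.55 = 535.1 g.
Volume = m/ρ = 535.1 / 8.96 = 59.72 cm³.
Thickness = V/A = 59.72 / 546 = 0.109 cm = 1090 μm.

1090 μm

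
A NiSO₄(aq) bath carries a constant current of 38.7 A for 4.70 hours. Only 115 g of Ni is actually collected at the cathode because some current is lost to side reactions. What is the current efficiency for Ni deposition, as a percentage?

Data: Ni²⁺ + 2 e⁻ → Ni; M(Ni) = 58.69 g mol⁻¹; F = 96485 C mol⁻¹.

57.7 %

Q = I·t = 38.70 × 16920 = 654800 C; n(e⁻) = 654800/96485 = 6.787 mol.
Theoretical n(Ni) = n(e⁻)/2 = 3.393 mol, i.e. m_theo = 3.393 × 58.69 = 199.2 g.
Efficiency = m_actual / m_theo = 115 / 199.2 = 57.7 %.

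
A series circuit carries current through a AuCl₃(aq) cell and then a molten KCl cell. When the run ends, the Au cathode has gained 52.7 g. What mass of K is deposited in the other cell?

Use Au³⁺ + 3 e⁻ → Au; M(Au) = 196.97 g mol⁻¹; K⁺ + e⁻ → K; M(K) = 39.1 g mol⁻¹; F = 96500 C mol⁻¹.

31.4 g

n(Au) = 52.7 / 196.97 = 0.2676 mol.
Since Au³⁺ + 3 e⁻ → Au, n(e⁻) passed = 3 × 0.2676 = 0.8027 mol.
Cells in series carry the same charge, so the same 0.8027 mol of electrons passes through cell 2.
K⁺ + e⁻ → K, so n(K) = 0.8027 / 1 = 0.8027 mol.
m(K) = 0.8027 × 39.1 = 31.4 g.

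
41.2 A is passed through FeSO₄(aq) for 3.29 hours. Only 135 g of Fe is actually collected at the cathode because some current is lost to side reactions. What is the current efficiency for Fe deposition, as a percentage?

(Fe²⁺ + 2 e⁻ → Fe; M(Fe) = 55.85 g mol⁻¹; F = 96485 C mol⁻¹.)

Q = I·t = 41.20 × 11844 = 488000 C; n(e⁻) = 488000/96485 = 5.057 mol.
Theoretical n(Fe) = n(e⁻)/2 = 2.529 mol, i.e. m_theo = 2.529 × 55.85 = 141.2 g.
Efficiency = m_actual / m_theo = 135 / 141.2 = 95.6 %.

95.6 %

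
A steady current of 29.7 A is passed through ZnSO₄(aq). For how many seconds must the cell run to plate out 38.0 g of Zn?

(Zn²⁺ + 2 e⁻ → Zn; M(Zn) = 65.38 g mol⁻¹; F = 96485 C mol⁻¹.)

n(Zn) = m/M = 38.0 / 65.38 = 0.5812 mol.
Each Zn atom requires 2 electrons, so n(e⁻) = 2 × 0.5812 = 1.162 mol.
Q = n(e⁻)·F = 1.162 × 96485 = 112200 C.
t = Q/I = 112200 / 29.70 A = 3776 s.

3780 s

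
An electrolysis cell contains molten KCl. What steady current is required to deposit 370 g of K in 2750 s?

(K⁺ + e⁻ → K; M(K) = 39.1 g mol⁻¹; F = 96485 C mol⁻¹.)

332 A

n(K) = 370 / 39.1 = 9.463 mol.
n(e⁻) = 1 × 9.463 = 9.463 mol.
Q = n(e⁻)·F = 9.463 × 96485 = 913000 C.
I = Q/t = 913000 / 2750.0 s = 332 A.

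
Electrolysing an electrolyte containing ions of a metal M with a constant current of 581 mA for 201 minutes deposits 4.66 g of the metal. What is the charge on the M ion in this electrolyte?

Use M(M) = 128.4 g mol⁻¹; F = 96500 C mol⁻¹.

+2

Q = I·t = 0.5810 A × 12060 s = 7007 C, so n(e⁻) = 7007/96500 = 0.07261 mol.
n(M) deposited = 4.66 / 128.4 = 0.03629 mol.
Electrons per atom = n(e⁻)/n(M) = 0.07261 / 0.03629 = 2.00 ≈ 2, so the ion is M²⁺.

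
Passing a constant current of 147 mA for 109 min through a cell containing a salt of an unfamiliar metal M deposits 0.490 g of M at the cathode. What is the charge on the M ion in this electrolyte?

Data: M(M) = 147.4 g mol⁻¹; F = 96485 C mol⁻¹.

Q = I·t = 0.1470 A × 6540.0 s = 961.4 C, so n(e⁻) = 961.4/96485 = 0.009964 mol.
n(M) deposited = 0.490 / 147.4 = 0.003324 mol.
Electrons per atom = n(e⁻)/n(M) = 0.009964 / 0.003324 = 3.00 ≈ 3, so the ion is M³⁺.

+3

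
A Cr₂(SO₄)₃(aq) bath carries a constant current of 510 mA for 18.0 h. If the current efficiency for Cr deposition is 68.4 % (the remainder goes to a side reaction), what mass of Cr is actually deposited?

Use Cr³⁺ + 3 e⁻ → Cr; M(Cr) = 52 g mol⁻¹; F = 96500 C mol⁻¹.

4.06 g

Q = I·t = 0.5100 × 64800 = 33050 C.
n(e⁻) = 33050/96500 = 0.3425 mol; theoretically n(Cr) = 0.3425/3 = 0.1142 mol, m_theo = 5.936 g.
At 68.4 % efficiency, m_actual = 0.684 × 5.936 = 4.06 g.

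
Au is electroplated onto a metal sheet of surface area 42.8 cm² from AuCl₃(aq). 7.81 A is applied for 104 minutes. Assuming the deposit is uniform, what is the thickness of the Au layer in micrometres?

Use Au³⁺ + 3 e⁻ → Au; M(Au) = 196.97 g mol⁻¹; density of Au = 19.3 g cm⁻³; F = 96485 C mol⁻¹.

Q = I·t = 7.810 × 6240.0 = 48730 C; n(e⁻) = 0.5051 mol.
n(Au) = n(e⁻)/3 = 0.1684 mol, so m = 0.1684 × 196.97 = 33.16 g.
Volume = m/ρ = 33.16 / 19.3 = 1.718 cm³.
Thickness = V/A = 1.718 / 42.8 = 0.0401 cm = 401 μm.

401 μm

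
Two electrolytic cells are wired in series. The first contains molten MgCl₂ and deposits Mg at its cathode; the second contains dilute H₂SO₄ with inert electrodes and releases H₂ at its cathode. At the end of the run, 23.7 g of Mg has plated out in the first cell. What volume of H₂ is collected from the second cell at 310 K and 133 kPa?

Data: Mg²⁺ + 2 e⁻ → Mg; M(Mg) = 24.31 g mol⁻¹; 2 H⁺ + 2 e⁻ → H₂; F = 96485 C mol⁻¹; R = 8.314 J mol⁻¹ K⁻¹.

n(Mg) = 23.7 / 24.31 = 0.9749 mol, so n(e⁻) = 2 × 0.9749 = 1.950 mol.
The cells are in series, so the same 1.950 mol of electrons passes through the second cell.
2 H⁺ + 2 e⁻ → H₂ — 2 mol e⁻ per mol H₂, so n(H₂) = 1.950/2 = 0.9749 mol.
V = nRT/P = (0.9749 × 8.314 × 310) / (133 × 10³) = 0.0189 m³ = 18.9 L.

18.9 L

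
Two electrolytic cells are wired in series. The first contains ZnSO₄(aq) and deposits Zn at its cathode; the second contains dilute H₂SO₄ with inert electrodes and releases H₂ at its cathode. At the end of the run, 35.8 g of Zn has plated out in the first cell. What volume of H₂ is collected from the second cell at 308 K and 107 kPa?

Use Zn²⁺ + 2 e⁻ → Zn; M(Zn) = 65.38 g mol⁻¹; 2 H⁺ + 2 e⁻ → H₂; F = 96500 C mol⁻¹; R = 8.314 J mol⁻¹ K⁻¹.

13.1 L

n(Zn) = 35.8 / 65.38 = 0.5476 mol, so n(e⁻) = 2 × 0.5476 = 1.095 mol.
The cells are in series, so the same 1.095 mol of electrons passes through the second cell.
2 H⁺ + 2 e⁻ → H₂ — 2 mol e⁻ per mol H₂, so n(H₂) = 1.095/2 = 0.5476 mol.
V = nRT/P = (0.5476 × 8.314 × 308) / (107 × 10³) = 0.0131 m³ = 13.1 L.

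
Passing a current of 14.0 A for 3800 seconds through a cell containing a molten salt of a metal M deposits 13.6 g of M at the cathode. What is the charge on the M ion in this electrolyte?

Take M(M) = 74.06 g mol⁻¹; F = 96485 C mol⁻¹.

+3

Q = I·t = 14.00 A × 3800.0 s = 53200 C, so n(e⁻) = 53200/96485 = 0.5514 mol.
n(M) deposited = 13.6 / 74.06 = 0.1836 mol.
Electrons per atom = n(e⁻)/n(M) = 0.5514 / 0.1836 = 3.00 ≈ 3, so the ion is M³⁺.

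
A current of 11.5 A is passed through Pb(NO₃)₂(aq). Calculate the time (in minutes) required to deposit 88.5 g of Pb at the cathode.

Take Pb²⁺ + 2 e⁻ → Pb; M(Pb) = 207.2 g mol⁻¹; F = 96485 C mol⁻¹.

119 min

n(Pb) = m/M = 88.5 / 207.2 = 0.4271 mol.
Each Pb atom requires 2 electrons, so n(e⁻) = 2 × 0.4271 = 0.8542 mol.
Q = n(e⁻)·F = 0.8542 × 96485 = 82420 C.
t = Q/I = 82420 / 11.50 A = 7167 s = 119 min.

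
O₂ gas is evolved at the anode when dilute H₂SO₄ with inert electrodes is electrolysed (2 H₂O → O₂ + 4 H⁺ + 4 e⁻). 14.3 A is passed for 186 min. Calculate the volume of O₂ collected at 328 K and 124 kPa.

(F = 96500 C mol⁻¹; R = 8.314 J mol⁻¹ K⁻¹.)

Q = I·t = 14.30 A × 11160 s = 159600 C.
n(e⁻) = Q/F = 159600 / 96500 = 1.654 mol.
4 electrons are transferred per O₂ molecule, so n(O₂) = 1.654 / 4 = 0.4134 mol.
V = nRT/P = (0.4134 × 8.314 × 328) / (124 × 10³ Pa) = 0.00909 m³ = 9.09 L.

9.09 L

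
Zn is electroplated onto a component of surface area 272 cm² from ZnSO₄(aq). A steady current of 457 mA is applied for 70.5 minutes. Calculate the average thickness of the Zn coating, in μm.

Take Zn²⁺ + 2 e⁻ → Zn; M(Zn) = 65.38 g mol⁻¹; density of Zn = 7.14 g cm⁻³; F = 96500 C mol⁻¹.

3.37 μm

Q = I·t = 0.4570 × 4230.0 = 1933 C; n(e⁻) = 0.02003 mol.
n(Zn) = n(e⁻)/2 = 0.01002 mol, so m = 0.01002 × 65.38 = 0.6549 g.
Volume = m/ρ = 0.6549 / 7.14 = 0.09172 cm³.
Thickness = V/A = 0.09172 / 272 = 3.37 × 10⁻⁴ cm = 3.37 μm.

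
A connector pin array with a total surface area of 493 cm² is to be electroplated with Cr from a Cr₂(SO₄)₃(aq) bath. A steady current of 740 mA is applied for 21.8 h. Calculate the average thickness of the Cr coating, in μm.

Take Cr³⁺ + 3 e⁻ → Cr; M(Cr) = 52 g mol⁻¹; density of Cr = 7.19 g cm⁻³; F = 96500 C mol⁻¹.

Q = I·t = 0.7400 × 78480 = 58080 C; n(e⁻) = 0.6018 mol.
n(Cr) = n(e⁻)/3 = 0.2006 mol, so m = 0.2006 × 52 = 10.43 g.
Volume = m/ρ = 10.43 / 7.19 = 1.451 cm³.
Thickness = V/A = 1.451 / 493 = 0.00294 cm = 29.4 μm.

29.4 μm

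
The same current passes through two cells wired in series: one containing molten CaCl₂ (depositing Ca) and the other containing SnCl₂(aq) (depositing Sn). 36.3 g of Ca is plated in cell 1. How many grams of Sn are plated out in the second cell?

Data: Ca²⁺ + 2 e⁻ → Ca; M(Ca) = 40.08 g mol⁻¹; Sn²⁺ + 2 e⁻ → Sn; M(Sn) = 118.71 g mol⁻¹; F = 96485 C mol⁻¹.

108 g

n(Ca) = 36.3 / 40.08 = 0.9057 mol.
Since Ca²⁺ + 2 e⁻ → Ca, n(e⁻) passed = 2 × 0.9057 = 1.811 mol.
Cells in series carry the same charge, so the same 1.811 mol of electrons passes through cell 2.
Sn²⁺ + 2 e⁻ → Sn, so n(Sn) = 1.811 / 2 = 0.9057 mol.
m(Sn) = 0.9057 × 118.71 = 108 g.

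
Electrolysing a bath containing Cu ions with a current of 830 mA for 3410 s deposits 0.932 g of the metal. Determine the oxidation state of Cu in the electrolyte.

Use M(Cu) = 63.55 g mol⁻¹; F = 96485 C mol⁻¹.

+2

Q = I·t = 0.8300 A × 3410.0 s = 2830 C, so n(e⁻) = 2830/96485 = 0.02933 mol.
n(Cu) deposited = 0.932 / 63.55 = 0.01467 mol.
Electrons per atom = n(e⁻)/n(Cu) = 0.02933 / 0.01467 = 2.00 ≈ 2, so the ion is Cu²⁺.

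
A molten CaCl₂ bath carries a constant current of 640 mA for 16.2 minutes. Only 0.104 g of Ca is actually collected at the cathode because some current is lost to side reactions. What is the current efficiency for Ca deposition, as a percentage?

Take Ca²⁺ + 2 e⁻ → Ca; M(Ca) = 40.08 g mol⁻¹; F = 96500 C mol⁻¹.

80.5 %

Q = I·t = 0.6400 × 972.00 = 622.1 C; n(e⁻) = 622.1/96500 = 0.006446 mol.
Theoretical n(Ca) = n(e⁻)/2 = 0.003223 mol, i.e. m_theo = 0.003223 × 40.08 = 0.1292 g.
Efficiency = m_actual / m_theo = 0.104 / 0.1292 = 80.5 %.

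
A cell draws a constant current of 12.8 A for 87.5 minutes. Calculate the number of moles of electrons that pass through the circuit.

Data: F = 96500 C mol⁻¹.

0.696 mol

Q = I·t = 12.80 A × 5250.0 s = 67200 C.
n(e⁻) = Q/F = 67200 / 96500 = 0.696 mol.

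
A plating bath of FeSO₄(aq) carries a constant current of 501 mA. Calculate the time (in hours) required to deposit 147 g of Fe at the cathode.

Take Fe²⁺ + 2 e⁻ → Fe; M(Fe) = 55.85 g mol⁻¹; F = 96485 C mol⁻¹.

282 h

n(Fe) = m/M = 147 / 55.85 = 2.632 mol.
Each Fe atom requires 2 electrons, so n(e⁻) = 2 × 2.632 = 5.264 mol.
Q = n(e⁻)·F = 5.264 × 96485 = 507900 C.
t = Q/I = 507900 / 0.5010 A = 1014000 s = 282 h.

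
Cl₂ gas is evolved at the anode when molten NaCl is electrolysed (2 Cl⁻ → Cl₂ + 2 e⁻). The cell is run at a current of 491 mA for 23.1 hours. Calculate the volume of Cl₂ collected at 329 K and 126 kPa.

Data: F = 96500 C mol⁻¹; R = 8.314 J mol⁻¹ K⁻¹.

4.59 L

Q = I·t = 0.4910 A × 83160 s = 40830 C.
n(e⁻) = Q/F = 40830 / 96500 = 0.4231 mol.
2 electrons are transferred per Cl₂ molecule, so n(Cl₂) = 0.4231 / 2 = 0.2116 mol.
V = nRT/P = (0.2116 × 8.314 × 329) / (126 × 10³ Pa) = 0.00459 m³ = 4.59 L.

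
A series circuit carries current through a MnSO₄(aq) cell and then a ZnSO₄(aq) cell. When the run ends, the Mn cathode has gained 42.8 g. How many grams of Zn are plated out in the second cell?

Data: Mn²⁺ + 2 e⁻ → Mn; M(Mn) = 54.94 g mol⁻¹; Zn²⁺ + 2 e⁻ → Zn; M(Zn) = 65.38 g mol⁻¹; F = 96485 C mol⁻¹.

n(Mn) = 42.8 / 54.94 = 0.7790 mol.
Since Mn²⁺ + 2 e⁻ → Mn, n(e⁻) passed = 2 × 0.7790 = 1.558 mol.
Cells in series carry the same charge, so the same 1.558 mol of electrons passes through cell 2.
Zn²⁺ + 2 e⁻ → Zn, so n(Zn) = 1.558 / 2 = 0.7790 mol.
m(Zn) = 0.7790 × 65.38 = 50.9 g.

50.9 g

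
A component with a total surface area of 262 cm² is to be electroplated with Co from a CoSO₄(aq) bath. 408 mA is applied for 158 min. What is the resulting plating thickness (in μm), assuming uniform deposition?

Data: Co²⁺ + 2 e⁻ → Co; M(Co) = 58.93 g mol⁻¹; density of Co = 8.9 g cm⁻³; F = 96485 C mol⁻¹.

5.07 μm

Q = I·t = 0.4080 × 9480.0 = 3868 C; n(e⁻) = 0.04009 mol.
n(Co) = n(e⁻)/2 = 0.02004 mol, so m = 0.02004 × 58.93 = 1.181 g.
Volume = m/ρ = 1.181 / 8.9 = 0.1327 cm³.
Thickness = V/A = 0.1327 / 262 = 5.07 × 10⁻⁴ cm = 5.07 μm.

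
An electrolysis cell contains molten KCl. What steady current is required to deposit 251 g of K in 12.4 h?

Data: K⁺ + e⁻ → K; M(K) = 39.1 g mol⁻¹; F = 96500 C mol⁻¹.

13.9 A

n(K) = 251 / 39.1 = 6.419 mol.
n(e⁻) = 1 × 6.419 = 6.419 mol.
Q = n(e⁻)·F = 6.419 × 96500 = 619500 C.
I = Q/t = 619500 / 44640 s = 13.9 A.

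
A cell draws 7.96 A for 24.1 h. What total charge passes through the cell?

Q = I·t = 7.960 A × 86760 s = 6.91 × 10⁵ C.

6.91 × 10⁵ C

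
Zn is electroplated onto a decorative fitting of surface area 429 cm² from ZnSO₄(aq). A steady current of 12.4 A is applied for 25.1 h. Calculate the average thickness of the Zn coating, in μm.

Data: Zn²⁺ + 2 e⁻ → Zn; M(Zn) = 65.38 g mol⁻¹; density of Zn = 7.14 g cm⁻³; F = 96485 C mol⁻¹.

Q = I·t = 12.40 × 90360 = 1120000 C; n(e⁻) = 11.61 mol.
n(Zn) = n(e⁻)/2 = 5.806 mol, so m = 5.806 × 65.38 = 379.6 g.
Volume = m/ρ = 379.6 / 7.14 = 53.17 cm³.
Thickness = V/A = 53.17 / 429 = 0.124 cm = 1240 μm.

1240 μm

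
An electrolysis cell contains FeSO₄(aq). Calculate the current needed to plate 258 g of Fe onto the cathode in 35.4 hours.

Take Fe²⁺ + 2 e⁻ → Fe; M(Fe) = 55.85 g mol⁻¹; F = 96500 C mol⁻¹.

7.00 A

n(Fe) = 258 / 55.85 = 4.620 mol.
n(e⁻) = 2 × 4.620 = 9.239 mol.
Q = n(e⁻)·F = 9.239 × 96500 = 891600 C.
I = Q/t = 891600 / 127440 s = 7.00 A.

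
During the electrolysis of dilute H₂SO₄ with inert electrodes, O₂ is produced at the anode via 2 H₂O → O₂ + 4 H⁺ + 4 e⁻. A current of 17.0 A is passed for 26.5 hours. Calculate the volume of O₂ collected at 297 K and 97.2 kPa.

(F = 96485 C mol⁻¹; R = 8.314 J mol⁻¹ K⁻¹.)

Q = I·t = 17.00 A × 95400 s = 1622000 C.
n(e⁻) = Q/F = 1622000 / 96485 = 16.81 mol.
4 electrons are transferred per O₂ molecule, so n(O₂) = 16.81 / 4 = 4.202 mol.
V = nRT/P = (4.202 × 8.314 × 297) / (97.2 × 10³ Pa) = 0.107 m³ = 107 L.

107 L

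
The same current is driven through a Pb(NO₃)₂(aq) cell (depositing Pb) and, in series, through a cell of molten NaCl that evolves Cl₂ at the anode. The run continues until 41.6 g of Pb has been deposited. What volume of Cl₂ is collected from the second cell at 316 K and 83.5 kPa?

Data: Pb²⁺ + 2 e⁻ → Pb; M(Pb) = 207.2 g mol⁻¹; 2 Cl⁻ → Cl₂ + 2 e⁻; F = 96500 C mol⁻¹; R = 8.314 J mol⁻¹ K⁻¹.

6.32 L

n(Pb) = 41.6 / 207.2 = 0.2008 mol, so n(e⁻) = 2 × 0.2008 = 0.4015 mol.
The cells are in series, so the same 0.4015 mol of electrons passes through the second cell.
2 Cl⁻ → Cl₂ + 2 e⁻ — 2 mol e⁻ per mol Cl₂, so n(Cl₂) = 0.4015/2 = 0.2008 mol.
V = nRT/P = (0.2008 × 8.314 × 316) / (83.5 × 10³) = 0.00632 m³ = 6.32 L.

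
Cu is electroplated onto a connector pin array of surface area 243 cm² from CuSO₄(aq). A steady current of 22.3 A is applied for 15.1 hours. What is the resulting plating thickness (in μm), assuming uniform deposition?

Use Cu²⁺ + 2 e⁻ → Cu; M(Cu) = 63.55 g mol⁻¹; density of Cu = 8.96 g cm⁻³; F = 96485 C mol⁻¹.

Q = I·t = 22.30 × 54360 = 1212000 C; n(e⁻) = 12.56 mol.
n(Cu) = n(e⁻)/2 = 6.282 mol, so m = 6.282 × 63.55 = 399.2 g.
Volume = m/ρ = 399.2 / 8.96 = 44.56 cm³.
Thickness = V/A = 44.56 / 243 = 0.183 cm = 1830 μm.

1830 μm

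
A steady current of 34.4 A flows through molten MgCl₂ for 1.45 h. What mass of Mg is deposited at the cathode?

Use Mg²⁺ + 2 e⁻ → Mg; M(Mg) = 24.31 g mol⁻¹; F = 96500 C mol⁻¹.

22.6 g

Q = I·t = 34.40 A × 5220.0 s = 179600 C.
n(e⁻) = Q/F = 179600 / 96500 = 1.861 mol.
Mg²⁺ + 2 e⁻ → Mg, so n(Mg) = n(e⁻)/2 = 0.9304 mol.
m = n·M = 0.9304 × 24.31 = 22.6 g.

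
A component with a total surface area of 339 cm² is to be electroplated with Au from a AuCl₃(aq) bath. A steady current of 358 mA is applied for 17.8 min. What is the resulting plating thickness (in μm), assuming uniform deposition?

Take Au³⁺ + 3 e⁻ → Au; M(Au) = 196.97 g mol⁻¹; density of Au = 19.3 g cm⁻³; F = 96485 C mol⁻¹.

Q = I·t = 0.3580 × 1068.0 = 382.3 C; n(e⁻) = 0.003963 mol.
n(Au) = n(e⁻)/3 = 0.001321 mol, so m = 0.001321 × 196.97 = 0.2602 g.
Volume = m/ρ = 0.2602 / 19.3 = 0.01348 cm³.
Thickness = V/A = 0.01348 / 339 = 3.98 × 10⁻⁵ cm = 0.398 μm.

0.398 μm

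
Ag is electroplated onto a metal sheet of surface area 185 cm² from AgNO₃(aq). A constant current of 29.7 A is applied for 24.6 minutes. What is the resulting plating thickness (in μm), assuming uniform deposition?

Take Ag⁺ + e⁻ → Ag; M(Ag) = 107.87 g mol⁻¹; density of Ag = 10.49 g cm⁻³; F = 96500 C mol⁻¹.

Q = I·t = 29.70 × 1476.0 = 43840 C; n(e⁻) = 0.4543 mol.
n(Ag) = n(e⁻)/1 = 0.4543 mol, so m = 0.4543 × 107.87 = 49.00 g.
Volume = m/ρ = 49.00 / 10.49 = 4.671 cm³.
Thickness = V/A = 4.671 / 185 = 0.0253 cm = 253 μm.

253 μm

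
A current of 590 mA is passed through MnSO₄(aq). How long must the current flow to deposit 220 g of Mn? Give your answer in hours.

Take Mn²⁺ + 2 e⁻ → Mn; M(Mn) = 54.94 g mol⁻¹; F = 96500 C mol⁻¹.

364 h

n(Mn) = m/M = 220 / 54.94 = 4.004 mol.
Each Mn atom requires 2 electrons, so n(e⁻) = 2 × 4.004 = 8.009 mol.
Q = n(e⁻)·F = 8.009 × 96500 = 772800 C.
t = Q/I = 772800 / 0.5900 A = 1310000 s = 364 h.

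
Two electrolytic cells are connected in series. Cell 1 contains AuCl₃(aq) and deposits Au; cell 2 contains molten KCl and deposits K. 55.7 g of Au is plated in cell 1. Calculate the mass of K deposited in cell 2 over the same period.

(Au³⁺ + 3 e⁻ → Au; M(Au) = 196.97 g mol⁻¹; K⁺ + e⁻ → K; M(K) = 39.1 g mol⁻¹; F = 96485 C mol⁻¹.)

n(Au) = 55.7 / 196.97 = 0.2828 mol.
Since Au³⁺ + 3 e⁻ → Au, n(e⁻) passed = 3 × 0.2828 = 0.8484 mol.
Cells in series carry the same charge, so the same 0.8484 mol of electrons passes through cell 2.
K⁺ + e⁻ → K, so n(K) = 0.8484 / 1 = 0.8484 mol.
m(K) = 0.8484 × 39.1 = 33.2 g.

33.2 g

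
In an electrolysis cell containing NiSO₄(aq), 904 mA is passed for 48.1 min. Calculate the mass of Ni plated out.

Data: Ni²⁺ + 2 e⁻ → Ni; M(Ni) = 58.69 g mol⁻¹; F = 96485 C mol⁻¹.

Q = I·t = 0.9040 A × 2886.0 s = 2609 C.
n(e⁻) = Q/F = 2609 / 96485 = 0.02704 mol.
Ni²⁺ + 2 e⁻ → Ni, so n(Ni) = n(e⁻)/2 = 0.01352 mol.
m = n·M = 0.01352 × 58.69 = 0.793 g.

0.793 g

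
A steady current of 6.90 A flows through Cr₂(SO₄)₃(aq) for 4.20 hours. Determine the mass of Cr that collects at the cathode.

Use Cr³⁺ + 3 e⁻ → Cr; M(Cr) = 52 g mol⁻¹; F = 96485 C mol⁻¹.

18.7 g

Q = I·t = 6.900 A × 15120 s = 104300 C.
n(e⁻) = Q/F = 104300 / 96485 = 1.081 mol.
Cr³⁺ + 3 e⁻ → Cr, so n(Cr) = n(e⁻)/3 = 0.3604 mol.
m = n·M = 0.3604 × 52 = 18.7 g.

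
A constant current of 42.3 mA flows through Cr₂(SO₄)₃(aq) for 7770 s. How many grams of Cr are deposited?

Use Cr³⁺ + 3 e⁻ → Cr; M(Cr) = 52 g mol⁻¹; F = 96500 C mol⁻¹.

Q = I·t = 0.04230 A × 7770.0 s = 328.7 C.
n(e⁻) = Q/F = 328.7 / 96500 = 0.003406 mol.
Cr³⁺ + 3 e⁻ → Cr, so n(Cr) = n(e⁻)/3 = 0.001135 mol.
m = n·M = 0.001135 × 52 = 0.0590 g.

0.0590 g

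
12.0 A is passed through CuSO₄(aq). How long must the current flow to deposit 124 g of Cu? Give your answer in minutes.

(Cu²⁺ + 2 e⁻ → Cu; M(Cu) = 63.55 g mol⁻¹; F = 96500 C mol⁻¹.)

n(Cu) = m/M = 124 / 63.55 = 1.951 mol.
Each Cu atom requires 2 electrons, so n(e⁻) = 2 × 1.951 = 3.902 mol.
Q = n(e⁻)·F = 3.902 × 96500 = 376600 C.
t = Q/I = 376600 / 12.00 A = 31380 s = 523 min.

523 min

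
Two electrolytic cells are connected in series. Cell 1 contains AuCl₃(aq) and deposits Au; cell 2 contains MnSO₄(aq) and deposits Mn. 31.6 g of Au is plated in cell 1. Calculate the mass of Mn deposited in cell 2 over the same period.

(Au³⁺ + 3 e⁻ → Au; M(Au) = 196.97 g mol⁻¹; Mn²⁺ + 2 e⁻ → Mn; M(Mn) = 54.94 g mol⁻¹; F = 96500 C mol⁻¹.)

13.2 g

n(Au) = 31.6 / 196.97 = 0.1604 mol.
Since Au³⁺ + 3 e⁻ → Au, n(e⁻) passed = 3 × 0.1604 = 0.4813 mol.
Cells in series carry the same charge, so the same 0.4813 mol of electrons passes through cell 2.
Mn²⁺ + 2 e⁻ → Mn, so n(Mn) = 0.4813 / 2 = 0.2406 mol.
m(Mn) = 0.2406 × 54.94 = 13.2 g.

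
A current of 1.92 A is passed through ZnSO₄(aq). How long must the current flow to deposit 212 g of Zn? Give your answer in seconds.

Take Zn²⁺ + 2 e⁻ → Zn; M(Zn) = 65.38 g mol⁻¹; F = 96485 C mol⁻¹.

3.26 × 10⁵ s

n(Zn) = m/M = 212 / 65.38 = 3.243 mol.
Each Zn atom requires 2 electrons, so n(e⁻) = 2 × 3.243 = 6.485 mol.
Q = n(e⁻)·F = 6.485 × 96485 = 625700 C.
t = Q/I = 625700 / 1.920 A = 325900 s.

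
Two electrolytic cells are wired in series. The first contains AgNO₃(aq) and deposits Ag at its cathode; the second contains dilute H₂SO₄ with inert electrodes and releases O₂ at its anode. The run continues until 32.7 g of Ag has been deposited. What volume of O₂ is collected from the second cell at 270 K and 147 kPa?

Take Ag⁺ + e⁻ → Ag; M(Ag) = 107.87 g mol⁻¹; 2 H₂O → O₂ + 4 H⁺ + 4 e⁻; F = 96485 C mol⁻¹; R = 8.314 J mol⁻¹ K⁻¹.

1.16 L

n(Ag) = 32.7 / 107.87 = 0.3031 mol, so n(e⁻) = 1 × 0.3031 = 0.3031 mol.
The cells are in series, so the same 0.3031 mol of electrons passes through the second cell.
2 H₂O → O₂ + 4 H⁺ + 4 e⁻ — 4 mol e⁻ per mol O₂, so n(O₂) = 0.3031/4 = 0.07579 mol.
V = nRT/P = (0.07579 × 8.314 × 270) / (147 × 10³) = 0.00116 m³ = 1.16 L.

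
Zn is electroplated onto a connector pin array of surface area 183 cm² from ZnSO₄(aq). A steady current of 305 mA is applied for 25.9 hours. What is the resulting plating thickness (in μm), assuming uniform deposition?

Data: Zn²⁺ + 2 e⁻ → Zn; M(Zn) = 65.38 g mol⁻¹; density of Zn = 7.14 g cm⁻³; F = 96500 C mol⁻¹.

73.7 μm

Q = I·t = 0.3050 × 93240 = 28440 C; n(e⁻) = 0.2947 mol.
n(Zn) = n(e⁻)/2 = 0.1473 mol, so m = 0.1473 × 65.38 = 9.634 g.
Volume = m/ρ = 9.634 / 7.14 = 1.349 cm³.
Thickness = V/A = 1.349 / 183 = 0.00737 cm = 73.7 μm.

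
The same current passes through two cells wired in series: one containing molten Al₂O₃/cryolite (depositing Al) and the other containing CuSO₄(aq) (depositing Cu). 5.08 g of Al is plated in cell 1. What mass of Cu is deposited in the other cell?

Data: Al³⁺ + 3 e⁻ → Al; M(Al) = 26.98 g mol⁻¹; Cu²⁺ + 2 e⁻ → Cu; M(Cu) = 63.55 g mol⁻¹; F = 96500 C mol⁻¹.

n(Al) = 5.08 / 26.98 = 0.1883 mol.
Since Al³⁺ + 3 e⁻ → Al, n(e⁻) passed = 3 × 0.1883 = 0.5649 mol.
Cells in series carry the same charge, so the same 0.5649 mol of electrons passes through cell 2.
Cu²⁺ + 2 e⁻ → Cu, so n(Cu) = 0.5649 / 2 = 0.2824 mol.
m(Cu) = 0.2824 × 63.55 = 17.9 g.

17.9 g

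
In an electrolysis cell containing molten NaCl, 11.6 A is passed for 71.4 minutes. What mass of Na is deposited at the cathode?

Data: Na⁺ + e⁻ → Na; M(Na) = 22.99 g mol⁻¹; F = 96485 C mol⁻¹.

11.8 g

Q = I·t = 11.60 A × 4284.0 s = 49690 C.
n(e⁻) = Q/F = 49690 / 96485 = 0.5150 mol.
Na⁺ + e⁻ → Na, so n(Na) = n(e⁻)/1 = 0.5150 mol.
m = n·M = 0.5150 × 22.99 = 11.8 g.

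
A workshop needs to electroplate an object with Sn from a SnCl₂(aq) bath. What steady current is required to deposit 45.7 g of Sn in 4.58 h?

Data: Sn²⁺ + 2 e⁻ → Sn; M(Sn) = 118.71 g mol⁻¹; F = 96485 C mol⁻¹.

4.51 A

n(Sn) = 45.7 / 118.71 = 0.3850 mol.
n(e⁻) = 2 × 0.3850 = 0.7699 mol.
Q = n(e⁻)·F = 0.7699 × 96485 = 74290 C.
I = Q/t = 74290 / 16488 s = 4.51 A.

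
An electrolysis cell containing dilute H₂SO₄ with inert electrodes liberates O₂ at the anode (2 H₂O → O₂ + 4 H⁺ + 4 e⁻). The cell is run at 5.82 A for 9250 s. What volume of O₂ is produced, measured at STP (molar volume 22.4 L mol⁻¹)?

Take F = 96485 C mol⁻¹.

Q = I·t = 5.820 A × 9250.0 s = 53840 C.
n(e⁻) = Q/F = 53840 / 96485 = 0.5580 mol.
4 electrons are transferred per O₂ molecule, so n(O₂) = 0.5580 / 4 = 0.1395 mol.
V = n × V_m = 0.1395 × 22.4 = 3.12 L.

3.12 L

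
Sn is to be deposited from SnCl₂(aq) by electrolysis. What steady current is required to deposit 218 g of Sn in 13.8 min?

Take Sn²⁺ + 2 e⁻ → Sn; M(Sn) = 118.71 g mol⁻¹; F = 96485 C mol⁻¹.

n(Sn) = 218 / 118.71 = 1.836 mol.
n(e⁻) = 2 × 1.836 = 3.673 mol.
Q = n(e⁻)·F = 3.673 × 96485 = 354400 C.
I = Q/t = 354400 / 828.00 s = 428 A.

428 A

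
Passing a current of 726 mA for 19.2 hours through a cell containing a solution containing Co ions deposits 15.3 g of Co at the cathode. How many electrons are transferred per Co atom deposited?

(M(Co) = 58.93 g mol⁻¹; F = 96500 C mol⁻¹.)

Q = I·t = 0.7260 A × 69120 s = 50180 C, so n(e⁻) = 50180/96500 = 0.5200 mol.
n(Co) deposited = 15.3 / 58.93 = 0.2596 mol.
Electrons per atom = n(e⁻)/n(Co) = 0.5200 / 0.2596 = 2.00 ≈ 2, so the ion is Co²⁺.

2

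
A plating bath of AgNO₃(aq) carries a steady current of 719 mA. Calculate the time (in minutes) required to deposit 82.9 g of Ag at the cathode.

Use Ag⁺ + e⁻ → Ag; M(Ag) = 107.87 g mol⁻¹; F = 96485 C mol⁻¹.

1720 min

n(Ag) = m/M = 82.9 / 107.87 = 0.7685 mol.
Each Ag atom requires 1 electron, so n(e⁻) = 1 × 0.7685 = 0.7685 mol.
Q = n(e⁻)·F = 0.7685 × 96485 = 74150 C.
t = Q/I = 74150 / 0.7190 A = 103100 s = 1720 min.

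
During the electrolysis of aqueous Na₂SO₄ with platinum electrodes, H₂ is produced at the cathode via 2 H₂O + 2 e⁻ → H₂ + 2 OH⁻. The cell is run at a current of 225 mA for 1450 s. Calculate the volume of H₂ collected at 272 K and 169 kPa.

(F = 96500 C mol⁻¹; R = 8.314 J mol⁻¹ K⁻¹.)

Q = I·t = 0.2250 A × 1450.0 s = 326.2 C.
n(e⁻) = Q/F = 326.2 / 96500 = 0.003381 mol.
2 electrons are transferred per H₂ molecule, so n(H₂) = 0.003381 / 2 = 0.001690 mol.
V = nRT/P = (0.001690 × 8.314 × 272) / (169 × 10³ Pa) = 2.26 × 10⁻⁵ m³ = 0.0226 L.

0.0226 L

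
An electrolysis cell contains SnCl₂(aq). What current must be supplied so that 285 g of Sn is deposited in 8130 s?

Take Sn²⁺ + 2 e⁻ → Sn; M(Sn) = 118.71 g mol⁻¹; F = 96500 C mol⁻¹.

n(Sn) = 285 / 118.71 = 2.401 mol.
n(e⁻) = 2 × 2.401 = 4.802 mol.
Q = n(e⁻)·F = 4.802 × 96500 = 463400 C.
I = Q/t = 463400 / 8130.0 s = 57.0 A.

57.0 A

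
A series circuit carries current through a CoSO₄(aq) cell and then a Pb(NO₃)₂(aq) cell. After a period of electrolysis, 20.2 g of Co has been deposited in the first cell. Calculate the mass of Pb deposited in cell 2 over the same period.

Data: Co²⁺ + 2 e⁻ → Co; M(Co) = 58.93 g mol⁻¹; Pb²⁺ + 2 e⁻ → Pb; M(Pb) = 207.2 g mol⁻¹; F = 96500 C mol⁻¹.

71.0 g

n(Co) = 20.2 / 58.93 = 0.3428 mol.
Since Co²⁺ + 2 e⁻ → Co, n(e⁻) passed = 2 × 0.3428 = 0.6856 mol.
Cells in series carry the same charge, so the same 0.6856 mol of electrons passes through cell 2.
Pb²⁺ + 2 e⁻ → Pb, so n(Pb) = 0.6856 / 2 = 0.3428 mol.
m(Pb) = 0.3428 × 207.2 = 71.0 g.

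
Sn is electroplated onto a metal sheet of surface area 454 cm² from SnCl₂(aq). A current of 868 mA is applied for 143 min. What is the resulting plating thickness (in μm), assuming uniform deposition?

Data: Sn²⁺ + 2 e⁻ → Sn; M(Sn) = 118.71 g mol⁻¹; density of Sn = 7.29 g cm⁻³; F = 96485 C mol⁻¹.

13.8 μm

Q = I·t = 0.8680 × 8580.0 = 7447 C; n(e⁻) = 0.07719 mol.
n(Sn) = n(e⁻)/2 = 0.03859 mol, so m = 0.03859 × 118.71 = 4.581 g.
Volume = m/ρ = 4.581 / 7.29 = 0.6285 cm³.
Thickness = V/A = 0.6285 / 454 = 0.00138 cm = 13.8 μm.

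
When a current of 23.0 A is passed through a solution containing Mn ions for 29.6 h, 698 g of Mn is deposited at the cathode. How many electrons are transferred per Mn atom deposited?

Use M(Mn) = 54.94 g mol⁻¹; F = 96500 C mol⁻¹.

Q = I·t = 23.00 A × 106560 s = 2451000 C, so n(e⁻) = 2451000/96500 = 25.40 mol.
n(Mn) deposited = 698 / 54.94 = 12.70 mol.
Electrons per atom = n(e⁻)/n(Mn) = 25.40 / 12.70 = 2.00 ≈ 2, so the ion is Mn²⁺.

2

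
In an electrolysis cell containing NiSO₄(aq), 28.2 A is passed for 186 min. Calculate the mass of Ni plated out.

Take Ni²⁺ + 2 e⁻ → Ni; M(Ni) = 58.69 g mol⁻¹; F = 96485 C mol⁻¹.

95.7 g

Q = I·t = 28.20 A × 11160 s = 314700 C.
n(e⁻) = Q/F = 314700 / 96485 = 3.262 mol.
Ni²⁺ + 2 e⁻ → Ni, so n(Ni) = n(e⁻)/2 = 1.631 mol.
m = n·M = 1.631 × 58.69 = 95.7 g.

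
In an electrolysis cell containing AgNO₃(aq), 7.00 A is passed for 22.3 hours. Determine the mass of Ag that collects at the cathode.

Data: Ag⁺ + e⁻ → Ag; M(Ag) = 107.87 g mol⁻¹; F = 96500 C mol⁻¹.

Q = I·t = 7.000 A × 80280 s = 562000 C.
n(e⁻) = Q/F = 562000 / 96500 = 5.823 mol.
Ag⁺ + e⁻ → Ag, so n(Ag) = n(e⁻)/1 = 5.823 mol.
m = n·M = 5.823 × 107.87 = 628 g.

628 g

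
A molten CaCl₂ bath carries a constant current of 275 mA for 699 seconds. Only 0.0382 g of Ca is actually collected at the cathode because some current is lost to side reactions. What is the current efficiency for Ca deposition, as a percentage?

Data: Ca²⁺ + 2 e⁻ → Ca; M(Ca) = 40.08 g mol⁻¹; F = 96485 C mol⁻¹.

Q = I·t = 0.2750 × 699.00 = 192.2 C; n(e⁻) = 192.2/96485 = 0.001992 mol.
Theoretical n(Ca) = n(e⁻)/2 = 0.0009961 mol, i.e. m_theo = 0.0009961 × 40.08 = 0.03993 g.
Efficiency = m_actual / m_theo = 0.0382 / 0.03993 = 95.7 %.

95.7 %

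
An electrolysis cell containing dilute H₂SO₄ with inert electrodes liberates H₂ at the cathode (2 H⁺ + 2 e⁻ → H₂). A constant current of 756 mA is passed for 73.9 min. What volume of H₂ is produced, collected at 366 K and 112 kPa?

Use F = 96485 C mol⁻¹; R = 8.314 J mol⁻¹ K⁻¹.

0.472 L

Q = I·t = 0.7560 A × 4434.0 s = 3352 C.
n(e⁻) = Q/F = 3352 / 96485 = 0.03474 mol.
2 electrons are transferred per H₂ molecule, so n(H₂) = 0.03474 / 2 = 0.01737 mol.
V = nRT/P = (0.01737 × 8.314 × 366) / (112 × 10³ Pa) = 4.72 × 10⁻⁴ m³ = 0.472 L.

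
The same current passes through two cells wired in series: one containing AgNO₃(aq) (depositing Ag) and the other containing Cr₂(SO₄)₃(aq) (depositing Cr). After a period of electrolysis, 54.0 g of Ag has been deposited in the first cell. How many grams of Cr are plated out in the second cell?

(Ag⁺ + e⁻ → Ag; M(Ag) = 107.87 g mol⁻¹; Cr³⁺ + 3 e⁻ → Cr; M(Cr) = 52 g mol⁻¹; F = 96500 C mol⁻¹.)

n(Ag) = 54.0 / 107.87 = 0.5006 mol.
Since Ag⁺ + e⁻ → Ag, n(e⁻) passed = 1 × 0.5006 = 0.5006 mol.
Cells in series carry the same charge, so the same 0.5006 mol of electrons passes through cell 2.
Cr³⁺ + 3 e⁻ → Cr, so n(Cr) = 0.5006 / 3 = 0.1669 mol.
m(Cr) = 0.1669 × 52 = 8.68 g.

8.68 g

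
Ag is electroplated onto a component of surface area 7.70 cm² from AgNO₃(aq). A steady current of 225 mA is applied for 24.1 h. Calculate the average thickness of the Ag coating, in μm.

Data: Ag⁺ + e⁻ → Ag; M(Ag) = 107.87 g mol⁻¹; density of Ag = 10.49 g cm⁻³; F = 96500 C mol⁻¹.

Q = I·t = 0.2250 × 86760 = 19520 C; n(e⁻) = 0.2023 mol.
n(Ag) = n(e⁻)/1 = 0.2023 mol, so m = 0.2023 × 107.87 = 21.82 g.
Volume = m/ρ = 21.82 / 10.49 = 2.080 cm³.
Thickness = V/A = 2.080 / 7.70 = 0.270 cm = 2700 μm.

2700 μm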